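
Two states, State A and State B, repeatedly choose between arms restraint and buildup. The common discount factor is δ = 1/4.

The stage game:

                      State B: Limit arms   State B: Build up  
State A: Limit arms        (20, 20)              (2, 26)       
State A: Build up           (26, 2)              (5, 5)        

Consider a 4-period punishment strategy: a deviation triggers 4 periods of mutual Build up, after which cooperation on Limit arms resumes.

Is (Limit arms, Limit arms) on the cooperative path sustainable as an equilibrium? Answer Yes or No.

No

Comparing payoff streams over the 5 periods until play realigns: cooperate → 20(1+δ+…+δ^4); deviate → 26 + 5(δ+…+δ^4).
Cooperation is sustained iff (20−5)(δ+…+δ^4) ≥ 26−20.
δ+…+δ^4 = 1/4·(1−(1/4)^4)/(1−1/4) = 0.3320, and (26−20)/(20−5) = 0.4000.
0.3320 < 0.4000, so cooperation is not sustainable.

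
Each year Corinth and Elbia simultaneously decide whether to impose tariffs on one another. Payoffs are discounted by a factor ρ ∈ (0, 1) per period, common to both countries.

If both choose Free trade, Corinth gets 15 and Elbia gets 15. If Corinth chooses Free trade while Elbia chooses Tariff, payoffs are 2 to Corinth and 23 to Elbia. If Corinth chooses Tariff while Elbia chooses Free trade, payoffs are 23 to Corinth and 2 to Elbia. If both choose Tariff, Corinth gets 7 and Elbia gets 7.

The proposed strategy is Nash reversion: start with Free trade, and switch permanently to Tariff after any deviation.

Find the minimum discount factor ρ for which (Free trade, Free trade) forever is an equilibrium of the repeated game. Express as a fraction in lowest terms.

Under grim trigger the critical discount factor is (T−C)/(T−P) with T = 23, C = 15, P = 7.
ρ* = (23−15)/(23−7) = 8/16 = 1/2.

1/2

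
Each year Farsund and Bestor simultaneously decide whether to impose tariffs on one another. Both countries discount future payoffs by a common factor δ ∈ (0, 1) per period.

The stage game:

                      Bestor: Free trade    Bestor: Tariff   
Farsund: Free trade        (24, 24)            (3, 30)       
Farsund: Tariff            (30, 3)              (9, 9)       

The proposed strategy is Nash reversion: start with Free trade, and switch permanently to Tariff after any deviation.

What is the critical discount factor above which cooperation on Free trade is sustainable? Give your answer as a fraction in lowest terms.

2/7

One-period gain from deviating is 30 − 24 = 6. The loss is 24 − 9 = 15 in every subsequent period, with present value 15·δ/(1−δ).
Deviation is unprofitable when 15·δ/(1−δ) ≥ 6, i.e. δ/(1−δ) ≥ 2/5.
Equivalently δ ≥ 6/(6+15) = 2/7.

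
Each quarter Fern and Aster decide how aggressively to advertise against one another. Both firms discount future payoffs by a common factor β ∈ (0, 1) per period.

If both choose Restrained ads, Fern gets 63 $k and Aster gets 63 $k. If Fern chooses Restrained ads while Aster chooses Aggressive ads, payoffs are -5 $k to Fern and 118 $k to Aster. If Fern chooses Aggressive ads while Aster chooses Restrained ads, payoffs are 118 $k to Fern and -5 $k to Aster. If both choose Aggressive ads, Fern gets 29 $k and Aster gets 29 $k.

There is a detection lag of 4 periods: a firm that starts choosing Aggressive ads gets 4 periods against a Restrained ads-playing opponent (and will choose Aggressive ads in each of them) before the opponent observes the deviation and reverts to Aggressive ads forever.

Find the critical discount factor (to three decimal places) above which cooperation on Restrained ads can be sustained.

0.887

The best deviation is to choose Aggressive ads for all 4 undetected periods, earning 118 each, then 29 forever once detected.
Deviation value: 118(1−β^4)/(1−β) + 29β^4/(1−β); cooperation value: 63/(1−β).
IC: 63 ≥ 118(1−β^4) + 29β^4 = 118 − 89β^4.
So β^4 ≥ 55/89, giving β ≥ (55/89)^(1/4) ≈ 0.887.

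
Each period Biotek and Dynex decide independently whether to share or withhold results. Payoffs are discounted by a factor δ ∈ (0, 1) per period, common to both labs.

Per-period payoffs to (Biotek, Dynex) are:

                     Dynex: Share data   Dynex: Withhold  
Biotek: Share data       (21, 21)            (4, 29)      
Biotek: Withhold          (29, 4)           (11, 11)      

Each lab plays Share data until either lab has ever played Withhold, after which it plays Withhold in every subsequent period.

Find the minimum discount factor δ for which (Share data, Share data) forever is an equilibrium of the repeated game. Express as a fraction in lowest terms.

Cooperation forever yields 21 each period: 21/(1−δ).
Deviating yields 29 once, then 11 forever: 29 + 11δ/(1−δ).
No profitable deviation requires 21/(1−δ) ≥ 29 + 11δ/(1−δ).
Multiplying by (1−δ): 21 ≥ 29(1−δ) + 11δ = 29 − 18δ.
So 18δ ≥ 8, i.e. δ ≥ 8/18 = 4/9.

4/9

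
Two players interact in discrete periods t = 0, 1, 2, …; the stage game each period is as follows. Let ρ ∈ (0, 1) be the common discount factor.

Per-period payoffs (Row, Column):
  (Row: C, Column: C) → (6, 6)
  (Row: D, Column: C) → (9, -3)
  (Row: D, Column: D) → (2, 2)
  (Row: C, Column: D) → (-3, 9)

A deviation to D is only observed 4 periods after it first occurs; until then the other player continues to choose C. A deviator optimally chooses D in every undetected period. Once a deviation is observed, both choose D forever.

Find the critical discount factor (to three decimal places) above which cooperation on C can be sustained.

A deviator earns 9 for 4 periods, then 2 forever; cooperating earns 6 forever. Multiplying the IC by (1−ρ):
6 ≥ 9(1−ρ^4) + 2ρ^4, so 7·ρ^4 ≥ 3 and ρ^4 ≥ 3/7.
ρ ≥ (3/7)^(1/4) ≈ 0.809.

0.809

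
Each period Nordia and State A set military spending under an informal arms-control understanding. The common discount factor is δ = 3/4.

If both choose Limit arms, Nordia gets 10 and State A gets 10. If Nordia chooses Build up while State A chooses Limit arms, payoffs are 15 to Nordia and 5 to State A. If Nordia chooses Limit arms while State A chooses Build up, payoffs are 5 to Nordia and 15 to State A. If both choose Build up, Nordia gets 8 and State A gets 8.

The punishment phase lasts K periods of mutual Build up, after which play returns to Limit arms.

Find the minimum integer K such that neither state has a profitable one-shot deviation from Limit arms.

No profitable deviation requires (10−8)(δ+…+δ^K) ≥ 15−10, i.e. δ+…+δ^K ≥ 5/2 ≈ 2.5000.
With δ = 3/4, the partial sums are K=1: 0.7500, K=2: 1.3125, …, K=5: 2.2881, K=6: 2.4661, K=7: 2.5995.
K = 7 is the first length at which the sum reaches 2.5000.

7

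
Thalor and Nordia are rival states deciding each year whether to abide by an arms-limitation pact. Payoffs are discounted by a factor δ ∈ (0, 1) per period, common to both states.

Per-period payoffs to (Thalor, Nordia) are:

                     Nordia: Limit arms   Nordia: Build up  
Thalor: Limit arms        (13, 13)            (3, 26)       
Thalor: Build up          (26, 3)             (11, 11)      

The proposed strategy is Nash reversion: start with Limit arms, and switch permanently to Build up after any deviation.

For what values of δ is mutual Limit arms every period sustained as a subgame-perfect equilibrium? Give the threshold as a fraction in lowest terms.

13/15

Under grim trigger the critical discount factor is (T−C)/(T−P) with T = 26, C = 13, P = 11.
δ* = (26−13)/(26−11) = 13/15.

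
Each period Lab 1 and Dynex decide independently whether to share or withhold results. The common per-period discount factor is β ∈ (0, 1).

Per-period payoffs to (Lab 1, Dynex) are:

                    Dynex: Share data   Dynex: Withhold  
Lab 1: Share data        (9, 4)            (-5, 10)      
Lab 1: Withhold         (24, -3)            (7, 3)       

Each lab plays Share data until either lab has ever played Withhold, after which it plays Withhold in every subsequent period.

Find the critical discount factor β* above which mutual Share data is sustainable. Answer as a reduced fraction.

15/17

Lab 1's threshold: (24−9)/(24−7) = 15/17.
Dynex's threshold: (10−4)/(10−3) = 6/7.
15/17 > 6/7, so Lab 1 binds and β* = 15/17.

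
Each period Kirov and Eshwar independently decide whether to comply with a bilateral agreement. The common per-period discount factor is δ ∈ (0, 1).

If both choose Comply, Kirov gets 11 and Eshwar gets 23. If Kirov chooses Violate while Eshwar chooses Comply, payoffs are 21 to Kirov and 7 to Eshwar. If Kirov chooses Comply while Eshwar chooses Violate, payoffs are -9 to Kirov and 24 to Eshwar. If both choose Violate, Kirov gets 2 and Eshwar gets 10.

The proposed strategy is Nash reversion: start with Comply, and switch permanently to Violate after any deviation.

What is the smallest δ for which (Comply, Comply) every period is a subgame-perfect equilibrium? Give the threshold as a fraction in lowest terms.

Kirov: cooperation gives 11 each period; deviation gives 21 once then 2 forever.
  11/(1−δ) ≥ 21 + 2δ/(1−δ) ⇒ δ ≥ 10/19.
Eshwar: cooperation gives 23 each period; deviation gives 24 once then 10 forever.
  δ ≥ 1/14.
Both must hold, so the binding constraint is Kirov's: δ ≥ 10/19.

10/19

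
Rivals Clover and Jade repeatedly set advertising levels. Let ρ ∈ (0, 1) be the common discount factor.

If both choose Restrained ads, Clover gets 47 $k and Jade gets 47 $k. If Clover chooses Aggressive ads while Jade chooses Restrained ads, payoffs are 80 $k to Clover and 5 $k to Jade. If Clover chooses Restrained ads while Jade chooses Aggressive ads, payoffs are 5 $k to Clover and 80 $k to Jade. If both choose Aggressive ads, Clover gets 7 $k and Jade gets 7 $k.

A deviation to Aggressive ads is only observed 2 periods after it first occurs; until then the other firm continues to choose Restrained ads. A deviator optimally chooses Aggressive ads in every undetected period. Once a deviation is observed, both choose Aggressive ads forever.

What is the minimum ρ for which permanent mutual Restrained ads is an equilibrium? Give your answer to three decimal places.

Deviating for the 2 undetected periods gains 80−47 = 33 per period over cooperation, then loses 47−7 = 40 per period forever once punishment starts.
Gain: 33(1 + ρ + … + ρ^1); loss: 40·ρ^2/(1−ρ).
No profitable deviation ⇔ 33(1−ρ^2) ≤ 40·ρ^2, i.e. ρ^2 ≥ 33/(33+40) = 33/73.
Hence ρ ≥ (33/73)^(1/2) ≈ 0.672.

0.672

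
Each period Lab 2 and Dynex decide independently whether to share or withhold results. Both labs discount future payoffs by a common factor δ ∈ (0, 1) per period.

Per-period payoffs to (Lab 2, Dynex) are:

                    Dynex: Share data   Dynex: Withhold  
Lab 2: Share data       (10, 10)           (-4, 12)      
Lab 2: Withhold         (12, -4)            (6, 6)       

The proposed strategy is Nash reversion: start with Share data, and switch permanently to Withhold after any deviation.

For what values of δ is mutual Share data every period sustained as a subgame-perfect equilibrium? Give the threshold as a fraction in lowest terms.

1/3

Cooperation forever yields 10 each period: 10/(1−δ).
Deviating yields 12 once, then 6 forever: 12 + 6δ/(1−δ).
No profitable deviation requires 10/(1−δ) ≥ 12 + 6δ/(1−δ).
Multiplying by (1−δ): 10 ≥ 12(1−δ) + 6δ = 12 − 6δ.
So 6δ ≥ 2, i.e. δ ≥ 2/6 = 1/3.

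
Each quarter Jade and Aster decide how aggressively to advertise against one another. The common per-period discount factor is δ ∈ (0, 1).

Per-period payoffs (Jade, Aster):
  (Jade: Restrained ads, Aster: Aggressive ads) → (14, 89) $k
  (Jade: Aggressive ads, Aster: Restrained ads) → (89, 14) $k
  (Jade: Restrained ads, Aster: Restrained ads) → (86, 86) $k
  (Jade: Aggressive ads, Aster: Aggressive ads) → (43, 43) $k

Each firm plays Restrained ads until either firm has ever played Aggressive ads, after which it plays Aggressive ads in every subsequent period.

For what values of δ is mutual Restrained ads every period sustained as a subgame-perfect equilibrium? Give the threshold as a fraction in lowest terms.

Under grim trigger the critical discount factor is (T−C)/(T−P) with T = 89, C = 86, P = 43.
δ* = (89−86)/(89−43) = 3/46.

3/46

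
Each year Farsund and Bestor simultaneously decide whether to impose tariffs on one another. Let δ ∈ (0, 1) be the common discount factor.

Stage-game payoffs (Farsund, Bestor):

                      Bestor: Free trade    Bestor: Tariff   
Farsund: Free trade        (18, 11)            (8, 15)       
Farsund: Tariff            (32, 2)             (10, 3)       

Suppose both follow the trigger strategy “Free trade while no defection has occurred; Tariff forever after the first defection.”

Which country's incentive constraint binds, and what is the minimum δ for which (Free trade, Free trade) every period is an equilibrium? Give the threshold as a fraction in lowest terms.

Farsund: cooperation gives 18 each period; deviation gives 32 once then 10 forever.
  18/(1−δ) ≥ 32 + 10δ/(1−δ) ⇒ δ ≥ 14/22 = 7/11.
Bestor: cooperation gives 11 each period; deviation gives 15 once then 3 forever.
  δ ≥ 4/12 = 1/3.
Both must hold, so the binding constraint is Farsund's: δ ≥ 7/11.

Farsund; δ ≥ 7/11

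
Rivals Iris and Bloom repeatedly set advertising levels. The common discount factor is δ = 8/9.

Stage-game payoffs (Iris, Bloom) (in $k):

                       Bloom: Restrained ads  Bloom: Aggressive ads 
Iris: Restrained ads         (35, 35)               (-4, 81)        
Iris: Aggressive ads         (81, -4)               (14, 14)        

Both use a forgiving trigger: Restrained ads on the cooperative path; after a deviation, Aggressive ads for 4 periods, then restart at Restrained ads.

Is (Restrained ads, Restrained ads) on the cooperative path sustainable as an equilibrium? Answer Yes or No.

A one-shot deviation gives 81 now, then 14 for 4 periods, then back to 35.
Gain from deviating: (81−35) today; loss: (35−14) in each of the next 4 periods.
No-deviation condition: (35−14)(δ+…+δ^4) ≥ 81−35, i.e. δ+…+δ^4 ≥ 46/21.
At δ = 8/9: δ+…+δ^4 = 3.0056 ≥ 2.1905.
So cooperation is sustainable.

Yes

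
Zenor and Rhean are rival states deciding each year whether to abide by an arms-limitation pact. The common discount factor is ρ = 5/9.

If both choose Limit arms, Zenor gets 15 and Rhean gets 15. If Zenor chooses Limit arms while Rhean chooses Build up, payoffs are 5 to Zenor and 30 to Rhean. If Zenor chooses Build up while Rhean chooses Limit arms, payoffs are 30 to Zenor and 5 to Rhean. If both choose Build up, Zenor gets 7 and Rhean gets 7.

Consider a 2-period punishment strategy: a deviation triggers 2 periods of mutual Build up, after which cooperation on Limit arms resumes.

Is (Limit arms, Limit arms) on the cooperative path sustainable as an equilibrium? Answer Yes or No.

A one-shot deviation gives 30 now, then 7 for 2 periods, then back to 15.
Gain from deviating: (30−15) today; loss: (15−7) in each of the next 2 periods.
No-deviation condition: (15−7)(ρ+…+ρ^2) ≥ 30−15, i.e. ρ+…+ρ^2 ≥ 15/8.
At ρ = 5/9: ρ+…+ρ^2 = 0.8642 < 1.8750.
So cooperation is not sustainable.

No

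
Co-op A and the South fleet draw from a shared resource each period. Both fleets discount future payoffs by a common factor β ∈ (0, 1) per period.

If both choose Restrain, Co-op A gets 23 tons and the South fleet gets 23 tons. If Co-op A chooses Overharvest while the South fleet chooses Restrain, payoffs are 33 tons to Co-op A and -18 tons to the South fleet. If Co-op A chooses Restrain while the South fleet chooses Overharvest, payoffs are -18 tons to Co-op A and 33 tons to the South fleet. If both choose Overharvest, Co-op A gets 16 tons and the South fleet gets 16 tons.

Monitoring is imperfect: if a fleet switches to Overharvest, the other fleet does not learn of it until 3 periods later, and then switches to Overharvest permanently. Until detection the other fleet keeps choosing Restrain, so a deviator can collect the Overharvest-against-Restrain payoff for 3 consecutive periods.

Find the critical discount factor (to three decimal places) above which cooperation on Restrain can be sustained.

0.838

Deviating for the 3 undetected periods gains 33−23 = 10 per period over cooperation, then loses 23−16 = 7 per period forever once punishment starts.
Gain: 10(1 + β + … + β^2); loss: 7·β^3/(1−β).
No profitable deviation ⇔ 10(1−β^3) ≤ 7·β^3, i.e. β^3 ≥ 10/(10+7) = 10/17.
Hence β ≥ (10/17)^(1/3) ≈ 0.838.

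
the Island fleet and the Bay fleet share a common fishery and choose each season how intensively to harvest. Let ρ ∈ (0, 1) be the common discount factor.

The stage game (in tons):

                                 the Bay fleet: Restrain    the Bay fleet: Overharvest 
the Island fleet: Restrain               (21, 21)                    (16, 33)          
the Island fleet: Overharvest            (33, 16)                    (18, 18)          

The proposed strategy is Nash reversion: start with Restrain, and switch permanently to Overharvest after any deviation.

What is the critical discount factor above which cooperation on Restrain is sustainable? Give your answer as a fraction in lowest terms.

Under grim trigger the critical discount factor is (T−C)/(T−P) with T = 33, C = 21, P = 18.
ρ* = (33−21)/(33−18) = 12/15 = 4/5.

4/5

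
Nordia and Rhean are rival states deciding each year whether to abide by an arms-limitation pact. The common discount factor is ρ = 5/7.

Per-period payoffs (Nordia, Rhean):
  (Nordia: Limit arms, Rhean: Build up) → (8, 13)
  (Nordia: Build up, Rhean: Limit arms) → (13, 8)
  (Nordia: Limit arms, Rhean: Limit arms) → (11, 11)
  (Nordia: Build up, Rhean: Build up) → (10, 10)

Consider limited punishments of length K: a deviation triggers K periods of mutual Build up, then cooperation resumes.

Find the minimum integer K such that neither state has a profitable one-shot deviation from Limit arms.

5

No profitable deviation requires (11−10)(ρ+…+ρ^K) ≥ 13−11, i.e. ρ+…+ρ^K ≥ 2 ≈ 2.0000.
With ρ = 5/7, the partial sums are K=1: 0.7143, K=2: 1.2245, K=3: 1.5889, K=4: 1.8492, K=5: 2.0352.
K = 5 is the first length at which the sum reaches 2.0000.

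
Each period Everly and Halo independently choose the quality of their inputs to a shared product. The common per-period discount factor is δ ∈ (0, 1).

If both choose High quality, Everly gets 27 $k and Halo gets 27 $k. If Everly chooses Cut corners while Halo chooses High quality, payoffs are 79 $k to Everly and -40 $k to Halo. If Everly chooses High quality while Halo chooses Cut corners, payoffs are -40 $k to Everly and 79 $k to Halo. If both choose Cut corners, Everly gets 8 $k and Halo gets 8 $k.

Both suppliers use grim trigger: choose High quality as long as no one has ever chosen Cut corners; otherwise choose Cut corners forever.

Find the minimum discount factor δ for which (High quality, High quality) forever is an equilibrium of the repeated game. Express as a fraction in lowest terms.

One-period gain from deviating is 79 − 27 = 52. The loss is 27 − 8 = 19 in every subsequent period, with present value 19·δ/(1−δ).
Deviation is unprofitable when 19·δ/(1−δ) ≥ 52, i.e. δ/(1−δ) ≥ 52/19.
Equivalently δ ≥ 52/(52+19) = 52/71.

52/71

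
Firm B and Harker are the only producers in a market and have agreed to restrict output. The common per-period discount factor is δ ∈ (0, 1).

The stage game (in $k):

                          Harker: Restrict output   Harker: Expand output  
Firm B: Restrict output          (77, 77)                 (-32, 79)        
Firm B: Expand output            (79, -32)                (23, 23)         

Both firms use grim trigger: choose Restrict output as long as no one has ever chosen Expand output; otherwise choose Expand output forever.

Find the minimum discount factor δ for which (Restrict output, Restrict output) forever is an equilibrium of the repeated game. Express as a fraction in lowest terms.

1/28

Under grim trigger the critical discount factor is (T−C)/(T−P) with T = 79, C = 77, P = 23.
δ* = (79−77)/(79−23) = 2/56 = 1/28.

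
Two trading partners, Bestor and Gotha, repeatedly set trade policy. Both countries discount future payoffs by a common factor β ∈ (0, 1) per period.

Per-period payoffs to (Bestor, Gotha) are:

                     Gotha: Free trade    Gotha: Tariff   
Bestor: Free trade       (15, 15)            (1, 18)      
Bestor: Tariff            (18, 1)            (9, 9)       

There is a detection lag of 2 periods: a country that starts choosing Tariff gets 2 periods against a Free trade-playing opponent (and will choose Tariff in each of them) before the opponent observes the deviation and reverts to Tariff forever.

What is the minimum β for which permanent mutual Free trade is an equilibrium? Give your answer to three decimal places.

0.577

The best deviation is to choose Tariff for all 2 undetected periods, earning 18 each, then 9 forever once detected.
Deviation value: 18(1−β^2)/(1−β) + 9β^2/(1−β); cooperation value: 15/(1−β).
IC: 15 ≥ 18(1−β^2) + 9β^2 = 18 − 9β^2.
So β^2 ≥ 3/9 = 1/3, giving β ≥ (1/3)^(1/2) ≈ 0.577.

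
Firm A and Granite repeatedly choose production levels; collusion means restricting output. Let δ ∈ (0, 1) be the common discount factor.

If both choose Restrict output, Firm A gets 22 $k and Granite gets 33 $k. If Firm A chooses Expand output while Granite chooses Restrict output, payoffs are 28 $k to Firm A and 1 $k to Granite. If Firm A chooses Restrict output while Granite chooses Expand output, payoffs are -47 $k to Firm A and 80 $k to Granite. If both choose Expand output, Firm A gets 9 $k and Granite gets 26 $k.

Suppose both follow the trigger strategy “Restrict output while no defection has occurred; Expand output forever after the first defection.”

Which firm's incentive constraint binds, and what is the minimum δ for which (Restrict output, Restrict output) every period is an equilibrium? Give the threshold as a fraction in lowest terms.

For Firm A: deviation gain 28−22 = 6, per-period punishment loss 22−9 = 13. IC gives δ ≥ 6/19.
For Granite: gain 47, loss 7 per period, so δ ≥ 47/54.
The tighter constraint is Granite's, so cooperation needs δ ≥ 47/54.

Granite; δ ≥ 47/54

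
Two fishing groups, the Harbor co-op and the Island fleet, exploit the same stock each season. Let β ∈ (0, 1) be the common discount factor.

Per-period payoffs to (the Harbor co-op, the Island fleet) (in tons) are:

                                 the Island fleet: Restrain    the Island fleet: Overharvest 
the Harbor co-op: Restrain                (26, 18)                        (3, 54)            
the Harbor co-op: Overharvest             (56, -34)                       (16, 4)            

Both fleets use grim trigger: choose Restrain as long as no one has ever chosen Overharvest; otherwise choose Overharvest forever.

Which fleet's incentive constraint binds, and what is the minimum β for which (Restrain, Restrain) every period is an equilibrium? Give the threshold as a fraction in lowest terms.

the Harbor co-op; β ≥ 3/4

For the Harbor co-op: deviation gain 56−26 = 30, per-period punishment loss 26−16 = 10. IC gives β ≥ 30/40 = 3/4.
For the Island fleet: gain 36, loss 14 per period, so β ≥ 36/50 = 18/25.
The tighter constraint is the Harbor co-op's, so cooperation needs β ≥ 3/4.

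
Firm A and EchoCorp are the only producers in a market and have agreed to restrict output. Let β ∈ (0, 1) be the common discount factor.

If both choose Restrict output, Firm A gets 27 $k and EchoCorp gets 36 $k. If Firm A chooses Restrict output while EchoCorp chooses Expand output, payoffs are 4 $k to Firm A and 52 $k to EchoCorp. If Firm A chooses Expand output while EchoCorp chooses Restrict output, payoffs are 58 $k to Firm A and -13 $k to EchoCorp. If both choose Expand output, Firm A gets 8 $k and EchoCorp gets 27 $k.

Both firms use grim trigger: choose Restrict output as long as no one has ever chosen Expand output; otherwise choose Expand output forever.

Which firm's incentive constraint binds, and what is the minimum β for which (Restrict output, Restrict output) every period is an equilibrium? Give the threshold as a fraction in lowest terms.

For Firm A: deviation gain 58−27 = 31, per-period punishment loss 27−8 = 19. IC gives β ≥ 31/50.
For EchoCorp: gain 16, loss 9 per period, so β ≥ 16/25.
The tighter constraint is EchoCorp's, so cooperation needs β ≥ 16/25.

EchoCorp; β ≥ 16/25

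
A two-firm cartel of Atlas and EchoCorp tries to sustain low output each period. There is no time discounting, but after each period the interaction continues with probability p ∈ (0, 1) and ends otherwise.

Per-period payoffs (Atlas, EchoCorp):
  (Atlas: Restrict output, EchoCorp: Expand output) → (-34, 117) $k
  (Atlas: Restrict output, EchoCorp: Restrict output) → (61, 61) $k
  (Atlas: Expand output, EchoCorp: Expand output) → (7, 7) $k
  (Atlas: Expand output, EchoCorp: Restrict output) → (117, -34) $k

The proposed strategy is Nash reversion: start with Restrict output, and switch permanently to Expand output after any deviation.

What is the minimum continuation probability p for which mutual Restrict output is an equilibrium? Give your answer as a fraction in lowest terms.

28/55

With no time discounting, the continuation probability p plays the role of the discount factor.
Grim-trigger IC: 61/(1−p) ≥ 117 + 7p/(1−p) ⇒ p ≥ (117−61)/(117−7) = 28/55.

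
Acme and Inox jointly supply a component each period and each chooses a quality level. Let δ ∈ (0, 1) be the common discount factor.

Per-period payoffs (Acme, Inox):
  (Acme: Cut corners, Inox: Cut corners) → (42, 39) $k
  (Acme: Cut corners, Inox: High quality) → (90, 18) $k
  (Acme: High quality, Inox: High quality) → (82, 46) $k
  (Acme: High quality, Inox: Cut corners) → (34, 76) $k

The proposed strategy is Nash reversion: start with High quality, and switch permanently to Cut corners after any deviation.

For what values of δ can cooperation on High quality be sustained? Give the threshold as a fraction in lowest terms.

Acme's threshold: (90−82)/(90−42) = 1/6.
Inox's threshold: (76−46)/(76−39) = 30/37.
1/6 < 30/37, so Inox binds and δ* = 30/37.

30/37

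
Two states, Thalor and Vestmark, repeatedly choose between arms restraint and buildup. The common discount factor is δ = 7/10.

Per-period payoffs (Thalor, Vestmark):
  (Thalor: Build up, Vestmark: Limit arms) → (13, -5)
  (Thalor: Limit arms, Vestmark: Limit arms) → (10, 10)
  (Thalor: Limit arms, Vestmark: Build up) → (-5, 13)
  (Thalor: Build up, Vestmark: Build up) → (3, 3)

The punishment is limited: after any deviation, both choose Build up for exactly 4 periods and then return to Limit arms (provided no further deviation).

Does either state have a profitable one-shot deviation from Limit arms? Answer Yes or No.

No

A one-shot deviation gives 13 now, then 3 for 4 periods, then back to 10.
Gain from deviating: (13−10) today; loss: (10−3) in each of the next 4 periods.
No-deviation condition: (10−3)(δ+…+δ^4) ≥ 13−10, i.e. δ+…+δ^4 ≥ 3/7.
At δ = 7/10: δ+…+δ^4 = 1.7731 ≥ 0.4286.
So cooperation is sustainable.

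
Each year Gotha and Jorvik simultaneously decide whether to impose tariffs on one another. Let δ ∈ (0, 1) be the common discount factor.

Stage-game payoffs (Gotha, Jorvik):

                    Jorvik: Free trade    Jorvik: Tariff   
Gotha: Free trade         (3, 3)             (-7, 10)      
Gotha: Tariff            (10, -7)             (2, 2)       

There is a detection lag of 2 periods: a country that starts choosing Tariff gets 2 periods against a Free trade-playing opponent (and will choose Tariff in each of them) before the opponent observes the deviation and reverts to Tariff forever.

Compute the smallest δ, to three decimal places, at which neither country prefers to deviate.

A deviator earns 10 for 2 periods, then 2 forever; cooperating earns 3 forever. Multiplying the IC by (1−δ):
3 ≥ 10(1−δ^2) + 2δ^2, so 8·δ^2 ≥ 7 and δ^2 ≥ 7/8.
δ ≥ (7/8)^(1/2) ≈ 0.935.

0.935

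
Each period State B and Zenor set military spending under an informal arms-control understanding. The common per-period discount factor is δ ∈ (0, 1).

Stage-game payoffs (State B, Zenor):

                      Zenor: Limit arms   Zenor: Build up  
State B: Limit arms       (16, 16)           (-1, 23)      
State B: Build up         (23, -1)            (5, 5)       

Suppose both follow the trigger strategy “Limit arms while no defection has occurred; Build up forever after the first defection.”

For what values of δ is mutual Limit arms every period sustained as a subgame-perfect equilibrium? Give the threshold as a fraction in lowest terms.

7/18

Cooperation forever yields 16 each period: 16/(1−δ).
Deviating yields 23 once, then 5 forever: 23 + 5δ/(1−δ).
No profitable deviation requires 16/(1−δ) ≥ 23 + 5δ/(1−δ).
Multiplying by (1−δ): 16 ≥ 23(1−δ) + 5δ = 23 − 18δ.
So 18δ ≥ 7, i.e. δ ≥ 7/18.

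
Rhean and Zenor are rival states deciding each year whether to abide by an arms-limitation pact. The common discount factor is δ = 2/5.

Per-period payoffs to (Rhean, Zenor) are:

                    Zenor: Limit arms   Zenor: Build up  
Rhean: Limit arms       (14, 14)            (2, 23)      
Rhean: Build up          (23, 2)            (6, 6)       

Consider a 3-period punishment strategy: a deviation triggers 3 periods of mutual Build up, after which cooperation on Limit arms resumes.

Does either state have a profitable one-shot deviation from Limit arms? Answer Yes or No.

Yes

Comparing payoff streams over the 4 periods until play realigns: cooperate → 14(1+δ+…+δ^3); deviate → 23 + 6(δ+…+δ^3).
Cooperation is sustained iff (14−6)(δ+…+δ^3) ≥ 23−14.
δ+…+δ^3 = 2/5·(1−(2/5)^3)/(1−2/5) = 0.6240, and (23−14)/(14−6) = 1.1250.
0.6240 < 1.1250, so cooperation is not sustainable.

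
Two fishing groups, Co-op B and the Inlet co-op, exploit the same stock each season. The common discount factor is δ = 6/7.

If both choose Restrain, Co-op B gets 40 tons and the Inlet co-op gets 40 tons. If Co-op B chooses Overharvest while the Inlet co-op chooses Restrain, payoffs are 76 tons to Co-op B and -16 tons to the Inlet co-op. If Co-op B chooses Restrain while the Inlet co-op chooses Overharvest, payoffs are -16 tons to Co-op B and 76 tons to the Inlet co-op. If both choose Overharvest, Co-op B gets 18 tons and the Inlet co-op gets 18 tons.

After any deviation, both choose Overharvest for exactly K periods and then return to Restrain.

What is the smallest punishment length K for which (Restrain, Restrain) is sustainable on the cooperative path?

IC: δ(1−δ^K)/(1−δ) ≥ (76−40)/(40−18) = 18/11.
With δ = 6/7: need 1 − δ^K ≥ 18/11·(1−6/7)/(6/7), i.e. δ^K ≤ 0.7273.
Since (6/7)^2 = 0.7347 and (6/7)^3 = 0.6297, the smallest such K is 3.

3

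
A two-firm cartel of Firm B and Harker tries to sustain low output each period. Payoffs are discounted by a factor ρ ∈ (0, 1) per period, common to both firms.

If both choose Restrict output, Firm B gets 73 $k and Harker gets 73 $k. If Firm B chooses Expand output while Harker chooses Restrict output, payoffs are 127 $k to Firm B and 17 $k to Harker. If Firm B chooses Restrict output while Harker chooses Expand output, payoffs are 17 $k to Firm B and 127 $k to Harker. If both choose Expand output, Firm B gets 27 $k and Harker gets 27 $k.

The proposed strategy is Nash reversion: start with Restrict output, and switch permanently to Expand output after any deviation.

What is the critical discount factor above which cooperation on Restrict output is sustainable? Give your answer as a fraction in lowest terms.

27/50

73/(1−ρ) ≥ 127 + 27ρ/(1−ρ)
73 ≥ 127 − 100ρ
ρ ≥ 54/100 = 27/50.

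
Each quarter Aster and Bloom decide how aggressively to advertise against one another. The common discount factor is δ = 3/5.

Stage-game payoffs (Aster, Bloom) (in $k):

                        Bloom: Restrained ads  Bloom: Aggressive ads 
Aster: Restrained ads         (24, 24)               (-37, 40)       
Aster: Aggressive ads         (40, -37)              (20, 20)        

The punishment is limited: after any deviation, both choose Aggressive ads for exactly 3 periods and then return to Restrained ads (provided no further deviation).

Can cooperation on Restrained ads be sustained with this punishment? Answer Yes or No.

Comparing payoff streams over the 4 periods until play realigns: cooperate → 24(1+δ+…+δ^3); deviate → 40 + 20(δ+…+δ^3).
Cooperation is sustained iff (24−20)(δ+…+δ^3) ≥ 40−24.
δ+…+δ^3 = 3/5·(1−(3/5)^3)/(1−3/5) = 1.1760, and (40−24)/(24−20) = 4.0000.
1.1760 < 4.0000, so cooperation is not sustainable.

No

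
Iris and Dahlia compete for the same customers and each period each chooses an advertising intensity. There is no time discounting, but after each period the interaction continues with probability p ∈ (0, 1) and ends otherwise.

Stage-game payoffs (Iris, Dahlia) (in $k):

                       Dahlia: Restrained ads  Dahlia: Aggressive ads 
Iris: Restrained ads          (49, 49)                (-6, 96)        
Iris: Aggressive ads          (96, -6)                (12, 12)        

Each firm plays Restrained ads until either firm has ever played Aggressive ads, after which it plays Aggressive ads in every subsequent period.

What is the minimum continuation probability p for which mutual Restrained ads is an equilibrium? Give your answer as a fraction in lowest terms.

Expected cooperation value is 49 + p·49 + p²·49 + … = 49/(1−p); deviation gives 96 + p·12/(1−p).
49 ≥ 96(1−p) + 12p ⇒ 84p ≥ 47 ⇒ p ≥ 47/84.

47/84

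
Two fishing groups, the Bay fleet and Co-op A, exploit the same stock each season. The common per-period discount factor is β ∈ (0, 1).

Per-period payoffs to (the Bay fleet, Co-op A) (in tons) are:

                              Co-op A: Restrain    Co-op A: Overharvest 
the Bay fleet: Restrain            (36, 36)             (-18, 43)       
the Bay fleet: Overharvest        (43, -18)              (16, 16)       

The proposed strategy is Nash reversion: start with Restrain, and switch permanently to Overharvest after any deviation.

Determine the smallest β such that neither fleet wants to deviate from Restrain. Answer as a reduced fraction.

Under grim trigger the critical discount factor is (T−C)/(T−P) with T = 43, C = 36, P = 16.
β* = (43−36)/(43−16) = 7/27.

7/27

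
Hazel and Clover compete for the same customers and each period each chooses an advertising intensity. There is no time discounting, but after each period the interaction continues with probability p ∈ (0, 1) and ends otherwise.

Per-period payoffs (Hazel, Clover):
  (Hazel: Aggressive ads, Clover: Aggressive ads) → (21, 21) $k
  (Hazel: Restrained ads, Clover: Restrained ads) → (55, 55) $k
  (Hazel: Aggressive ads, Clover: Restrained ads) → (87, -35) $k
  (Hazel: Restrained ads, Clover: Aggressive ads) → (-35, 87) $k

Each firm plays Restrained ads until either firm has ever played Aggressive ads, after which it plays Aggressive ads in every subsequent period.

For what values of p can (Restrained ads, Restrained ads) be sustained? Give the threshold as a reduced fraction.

16/33

With no time discounting, the continuation probability p plays the role of the discount factor.
Grim-trigger IC: 55/(1−p) ≥ 87 + 21p/(1−p) ⇒ p ≥ (87−55)/(87−21) = 16/33.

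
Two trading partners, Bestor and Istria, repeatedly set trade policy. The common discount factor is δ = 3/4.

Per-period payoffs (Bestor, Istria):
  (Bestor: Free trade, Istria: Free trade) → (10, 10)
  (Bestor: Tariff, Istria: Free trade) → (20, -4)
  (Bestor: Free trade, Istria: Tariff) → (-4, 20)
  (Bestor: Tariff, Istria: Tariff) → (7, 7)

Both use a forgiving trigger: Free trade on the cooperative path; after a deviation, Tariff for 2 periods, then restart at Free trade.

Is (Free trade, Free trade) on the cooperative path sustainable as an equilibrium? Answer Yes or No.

A one-shot deviation gives 20 now, then 7 for 2 periods, then back to 10.
Gain from deviating: (20−10) today; loss: (10−7) in each of the next 2 periods.
No-deviation condition: (10−7)(δ+…+δ^2) ≥ 20−10, i.e. δ+…+δ^2 ≥ 10/3.
At δ = 3/4: δ+…+δ^2 = 1.3125 < 3.3333.
So cooperation is not sustainable.

No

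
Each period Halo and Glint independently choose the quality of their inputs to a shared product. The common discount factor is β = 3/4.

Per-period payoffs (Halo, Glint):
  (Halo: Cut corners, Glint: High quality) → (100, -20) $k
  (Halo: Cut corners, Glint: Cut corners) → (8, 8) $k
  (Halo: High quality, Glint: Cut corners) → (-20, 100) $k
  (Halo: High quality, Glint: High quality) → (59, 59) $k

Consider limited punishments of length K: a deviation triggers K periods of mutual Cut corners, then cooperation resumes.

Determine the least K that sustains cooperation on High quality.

Need Σ_{k=1}^{K} β^k ≥ (100−59)/(59−8) = 0.8039 at β = 3/4.
At K = 1 the sum is 0.7500 < 0.8039; at K = 2 it is 1.3125 ≥ 0.8039.
So the minimum punishment length is K = 2.

2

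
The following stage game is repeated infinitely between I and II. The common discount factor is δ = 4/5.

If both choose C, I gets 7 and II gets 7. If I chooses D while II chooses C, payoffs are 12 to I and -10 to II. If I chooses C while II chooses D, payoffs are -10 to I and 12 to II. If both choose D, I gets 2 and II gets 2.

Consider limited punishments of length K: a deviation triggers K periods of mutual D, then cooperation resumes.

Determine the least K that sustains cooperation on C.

2

No profitable deviation requires (7−2)(δ+…+δ^K) ≥ 12−7, i.e. δ+…+δ^K ≥ 1 ≈ 1.0000.
With δ = 4/5, the partial sums are K=1: 0.8000, K=2: 1.4400.
K = 2 is the first length at which the sum reaches 1.0000.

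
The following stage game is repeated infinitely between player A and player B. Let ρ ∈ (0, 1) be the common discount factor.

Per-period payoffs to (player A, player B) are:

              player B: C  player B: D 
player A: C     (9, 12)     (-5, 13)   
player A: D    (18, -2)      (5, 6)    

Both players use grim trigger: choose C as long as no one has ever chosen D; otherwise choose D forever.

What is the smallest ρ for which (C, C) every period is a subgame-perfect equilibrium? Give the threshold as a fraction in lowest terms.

player A's threshold: (18−9)/(18−5) = 9/13.
player B's threshold: (13−12)/(13−6) = 1/7.
9/13 > 1/7, so player A binds and ρ* = 9/13.

9/13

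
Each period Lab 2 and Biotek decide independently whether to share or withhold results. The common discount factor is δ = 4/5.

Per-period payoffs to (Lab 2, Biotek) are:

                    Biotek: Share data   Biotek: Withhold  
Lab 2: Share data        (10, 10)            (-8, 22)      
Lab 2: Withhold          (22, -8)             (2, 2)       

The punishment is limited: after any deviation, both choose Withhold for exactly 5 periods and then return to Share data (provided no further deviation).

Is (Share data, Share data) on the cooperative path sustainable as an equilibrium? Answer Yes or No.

IC: δ+…+δ^5 ≥ (22−10)/(10−2) = 3/2.
At δ = 4/5: partial sum = 2.6893 ≥ 1.5000. Cooperation sustainable.

Yes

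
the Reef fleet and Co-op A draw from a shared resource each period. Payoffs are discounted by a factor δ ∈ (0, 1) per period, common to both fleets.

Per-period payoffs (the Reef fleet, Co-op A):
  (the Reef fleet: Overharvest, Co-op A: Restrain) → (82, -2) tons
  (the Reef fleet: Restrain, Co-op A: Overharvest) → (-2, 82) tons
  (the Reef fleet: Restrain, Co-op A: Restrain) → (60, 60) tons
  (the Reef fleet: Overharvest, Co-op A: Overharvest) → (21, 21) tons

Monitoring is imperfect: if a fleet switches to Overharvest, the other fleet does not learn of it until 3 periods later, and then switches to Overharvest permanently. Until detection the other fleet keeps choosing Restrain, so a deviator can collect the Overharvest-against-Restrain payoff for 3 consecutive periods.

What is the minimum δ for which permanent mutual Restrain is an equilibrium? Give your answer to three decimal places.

0.712

A deviator earns 82 for 3 periods, then 21 forever; cooperating earns 60 forever. Multiplying the IC by (1−δ):
60 ≥ 82(1−δ^3) + 21δ^3, so 61·δ^3 ≥ 22 and δ^3 ≥ 22/61.
δ ≥ (22/61)^(1/3) ≈ 0.712.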